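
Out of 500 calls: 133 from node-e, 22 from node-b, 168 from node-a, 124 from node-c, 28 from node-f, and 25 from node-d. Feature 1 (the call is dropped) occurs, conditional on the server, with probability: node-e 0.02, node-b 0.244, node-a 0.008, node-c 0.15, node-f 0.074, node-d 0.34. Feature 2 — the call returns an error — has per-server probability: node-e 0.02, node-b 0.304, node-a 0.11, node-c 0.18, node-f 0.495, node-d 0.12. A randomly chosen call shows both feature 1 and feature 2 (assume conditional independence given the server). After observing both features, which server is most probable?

By Bayes' rule, posterior ∝ prior × likelihood:
  node-e: 0.266 × 0.02 × 0.02 = 0.0001064
  node-b: 0.044 × 0.244 × 0.304 = 0.003263744
  node-a: 0.336 × 0.008 × 0.11 = 0.00029568
  node-c: 0.248 × 0.15 × 0.18 = 0.006696
  node-f: 0.056 × 0.074 × 0.495 = 0.00205128
  node-d: 0.05 × 0.34 × 0.12 = 0.00204
Normalizing constant = 0.014453104.
Largest term belongs to node-c, so node-c is most probable.

node-c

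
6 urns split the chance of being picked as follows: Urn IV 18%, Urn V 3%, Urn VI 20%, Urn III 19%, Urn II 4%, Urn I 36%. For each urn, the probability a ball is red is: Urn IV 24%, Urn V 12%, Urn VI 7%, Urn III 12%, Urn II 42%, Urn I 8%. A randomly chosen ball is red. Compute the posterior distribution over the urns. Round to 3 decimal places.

By Bayes' rule, posterior ∝ prior × likelihood:
  Urn IV: 0.18 × 0.24 = 0.0432
  Urn V: 0.03 × 0.12 = 0.0036
  Urn VI: 0.2 × 0.07 = 0.014
  Urn III: 0.19 × 0.12 = 0.0228
  Urn II: 0.04 × 0.42 = 0.0168
  Urn I: 0.36 × 0.08 = 0.0288
Normalizing constant = 0.1292.
P(Urn IV | red) = 0.0432/0.1292 ≈ 0.334
P(Urn V | red) = 0.0036/0.1292 ≈ 0.028
P(Urn VI | red) = 0.014/0.1292 ≈ 0.108
P(Urn III | red) = 0.0228/0.1292 ≈ 0.176
P(Urn II | red) = 0.0168/0.1292 ≈ 0.130
P(Urn I | red) = 0.0288/0.1292 ≈ 0.223

Urn IV 0.334, Urn V 0.028, Urn VI 0.108, Urn III 0.176, Urn II 0.130, Urn I 0.223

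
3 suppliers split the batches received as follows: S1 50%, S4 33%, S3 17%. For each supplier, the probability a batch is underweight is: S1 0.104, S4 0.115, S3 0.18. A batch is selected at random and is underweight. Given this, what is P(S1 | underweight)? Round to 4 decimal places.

Unnormalized posteriors (prior × likelihood):
  S1: 0.5 × 0.104 = 0.052
  S4: 0.33 × 0.115 = 0.03795
  S3: 0.17 × 0.18 = 0.0306
Sum = 0.12055.
P(S1 | evidence) = 0.052 / 0.12055 ≈ 0.4314.

0.4314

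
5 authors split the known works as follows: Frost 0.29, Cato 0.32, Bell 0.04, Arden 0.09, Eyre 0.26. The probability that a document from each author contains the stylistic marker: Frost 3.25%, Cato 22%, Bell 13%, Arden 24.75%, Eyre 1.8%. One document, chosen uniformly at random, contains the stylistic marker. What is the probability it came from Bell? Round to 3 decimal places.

0.046

By Bayes' rule, posterior ∝ prior × likelihood:
  Frost: 0.29 × 0.0325 = 0.009425
  Cato: 0.32 × 0.22 = 0.0704
  Bell: 0.04 × 0.13 = 0.0052
  Arden: 0.09 × 0.2475 = 0.022275
  Eyre: 0.26 × 0.018 = 0.00468
Normalizing constant = 0.11198.
P(Bell | evidence) = 0.0052 / 0.11198 ≈ 0.046.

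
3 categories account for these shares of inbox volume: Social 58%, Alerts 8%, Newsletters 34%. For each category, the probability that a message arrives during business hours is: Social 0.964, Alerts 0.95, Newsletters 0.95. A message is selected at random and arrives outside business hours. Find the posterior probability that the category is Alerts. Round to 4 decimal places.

Taking complements, P(off-hours | each) = Social 0.036, Alerts 0.05, Newsletters 0.05.
Prior × likelihood for each hypothesis:
  Social: 0.58 × 0.036 = 0.02088
  Alerts: 0.08 × 0.05 = 0.004
  Newsletters: 0.34 × 0.05 = 0.017
Normalizing constant = 0.04188.
P(Alerts | evidence) = 0.004 / 0.04188 ≈ 0.0955.

0.0955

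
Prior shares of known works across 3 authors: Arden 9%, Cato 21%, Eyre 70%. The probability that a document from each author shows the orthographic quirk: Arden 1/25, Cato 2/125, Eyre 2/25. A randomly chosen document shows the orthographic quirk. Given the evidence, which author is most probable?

Eyre

Prior × likelihood for each hypothesis:
  Arden: 0.09 × 0.04 = 0.0036
  Cato: 0.21 × 0.016 = 0.00336
  Eyre: 0.7 × 0.08 = 0.056
Sum = 0.06296.
Largest term belongs to Eyre, so Eyre is most probable.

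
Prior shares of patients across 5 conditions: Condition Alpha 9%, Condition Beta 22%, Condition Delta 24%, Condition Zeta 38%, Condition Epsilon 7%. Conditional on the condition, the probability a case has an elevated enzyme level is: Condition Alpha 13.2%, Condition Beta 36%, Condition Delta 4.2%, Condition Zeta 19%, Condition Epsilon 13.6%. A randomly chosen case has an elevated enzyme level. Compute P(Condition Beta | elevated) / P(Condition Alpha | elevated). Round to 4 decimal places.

Compute prior × likelihood for every hypothesis:
  Condition Alpha: 0.09 × 0.132 = 0.01188
  Condition Beta: 0.22 × 0.36 = 0.0792
  Condition Delta: 0.24 × 0.042 = 0.01008
  Condition Zeta: 0.38 × 0.19 = 0.0722
  Condition Epsilon: 0.07 × 0.136 = 0.00952
Total = 0.18288.
The ratio is 0.0792 / 0.01188 (the normalizer cancels) = 6.6667.

6.6667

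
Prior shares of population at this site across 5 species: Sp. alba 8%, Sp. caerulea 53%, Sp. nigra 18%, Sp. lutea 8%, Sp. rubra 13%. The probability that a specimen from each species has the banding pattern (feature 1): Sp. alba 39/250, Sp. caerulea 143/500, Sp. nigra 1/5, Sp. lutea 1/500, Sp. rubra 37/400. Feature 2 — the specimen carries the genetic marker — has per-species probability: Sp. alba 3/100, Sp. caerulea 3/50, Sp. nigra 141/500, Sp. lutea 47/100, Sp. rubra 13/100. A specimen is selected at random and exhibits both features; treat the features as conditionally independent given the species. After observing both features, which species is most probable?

Unnormalized posteriors (prior × likelihood):
  Sp. alba: 0.08 × 0.156 × 0.03 = 0.0003744
  Sp. caerulea: 0.53 × 0.286 × 0.06 = 0.0090948
  Sp. nigra: 0.18 × 0.2 × 0.282 = 0.010152
  Sp. lutea: 0.08 × 0.002 × 0.47 = 0.0000752
  Sp. rubra: 0.13 × 0.0925 × 0.13 = 0.00156325
Total = 0.02125965.
Largest term belongs to Sp. nigra, so Sp. nigra is most probable.

Sp. nigra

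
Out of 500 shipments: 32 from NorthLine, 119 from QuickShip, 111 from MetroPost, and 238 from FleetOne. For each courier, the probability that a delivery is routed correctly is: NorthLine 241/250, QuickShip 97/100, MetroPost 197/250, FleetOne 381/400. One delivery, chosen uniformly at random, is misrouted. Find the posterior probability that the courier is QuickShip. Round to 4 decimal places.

Taking complements, P(misrouted | each) = NorthLine 0.036, QuickShip 0.03, MetroPost 0.212, FleetOne 0.0475.
Unnormalized posteriors (prior × likelihood):
  NorthLine: 0.064 × 0.036 = 0.002304
  QuickShip: 0.238 × 0.03 = 0.00714
  MetroPost: 0.222 × 0.212 = 0.047064
  FleetOne: 0.476 × 0.0475 = 0.02261
Total = 0.079118.
P(QuickShip | evidence) = 0.00714 / 0.079118 ≈ 0.0902.

0.0902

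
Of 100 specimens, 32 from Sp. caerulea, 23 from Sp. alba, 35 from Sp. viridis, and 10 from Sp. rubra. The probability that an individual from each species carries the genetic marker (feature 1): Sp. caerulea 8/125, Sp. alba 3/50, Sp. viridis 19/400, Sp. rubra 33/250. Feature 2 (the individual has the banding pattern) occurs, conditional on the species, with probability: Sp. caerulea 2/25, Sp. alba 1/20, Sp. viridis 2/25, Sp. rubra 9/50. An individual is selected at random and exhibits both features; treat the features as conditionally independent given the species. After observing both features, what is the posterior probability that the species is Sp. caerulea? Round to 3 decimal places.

0.272

Unnormalized posteriors (prior × likelihood):
  Sp. caerulea: 0.32 × 0.064 × 0.08 = 0.0016384
  Sp. alba: 0.23 × 0.06 × 0.05 = 0.00069
  Sp. viridis: 0.35 × 0.0475 × 0.08 = 0.00133
  Sp. rubra: 0.1 × 0.132 × 0.18 = 0.002376
Total = 0.0060344.
P(Sp. caerulea | evidence) = 0.0016384 / 0.0060344 ≈ 0.272.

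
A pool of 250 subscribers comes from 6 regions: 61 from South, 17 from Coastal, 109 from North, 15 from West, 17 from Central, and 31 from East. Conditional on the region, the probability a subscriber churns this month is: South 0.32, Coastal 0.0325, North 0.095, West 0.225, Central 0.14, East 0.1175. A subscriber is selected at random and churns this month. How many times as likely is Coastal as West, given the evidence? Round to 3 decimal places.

Compute prior × likelihood for every hypothesis:
  South: 0.244 × 0.32 = 0.07808
  Coastal: 0.068 × 0.0325 = 0.00221
  North: 0.436 × 0.095 = 0.04142
  West: 0.06 × 0.225 = 0.0135
  Central: 0.068 × 0.14 = 0.00952
  East: 0.124 × 0.1175 = 0.01457
Total = 0.1593.
The ratio is 0.00221 / 0.0135 (the normalizer cancels) = 0.164.

0.164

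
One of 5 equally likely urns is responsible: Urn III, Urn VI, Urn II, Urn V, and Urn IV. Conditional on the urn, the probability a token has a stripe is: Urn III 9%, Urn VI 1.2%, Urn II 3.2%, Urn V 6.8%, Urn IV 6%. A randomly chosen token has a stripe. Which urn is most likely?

Since the prior is uniform, the posterior is proportional to the likelihood:
  Urn III: 0.09
  Urn VI: 0.012
  Urn II: 0.032
  Urn V: 0.068
  Urn IV: 0.06
Sum = 0.262.
Largest term belongs to Urn III, so Urn III is most probable.

Urn III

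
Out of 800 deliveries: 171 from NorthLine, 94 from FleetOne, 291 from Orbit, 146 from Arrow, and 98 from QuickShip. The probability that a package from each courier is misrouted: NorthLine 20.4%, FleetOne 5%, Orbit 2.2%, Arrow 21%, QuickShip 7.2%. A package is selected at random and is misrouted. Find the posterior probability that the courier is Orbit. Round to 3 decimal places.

0.076

By Bayes' rule, posterior ∝ prior × likelihood:
  NorthLine: 0.21375 × 0.204 = 0.043605
  FleetOne: 0.1175 × 0.05 = 0.005875
  Orbit: 0.36375 × 0.022 = 0.0080025
  Arrow: 0.1825 × 0.21 = 0.038325
  QuickShip: 0.1225 × 0.072 = 0.00882
Normalizing constant = 0.1046275.
P(Orbit | evidence) = 0.0080025 / 0.1046275 ≈ 0.076.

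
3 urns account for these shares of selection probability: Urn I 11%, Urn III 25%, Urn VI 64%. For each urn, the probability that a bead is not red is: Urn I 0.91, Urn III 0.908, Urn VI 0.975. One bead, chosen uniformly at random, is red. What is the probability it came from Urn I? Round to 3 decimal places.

Taking complements, P(red | each) = Urn I 0.09, Urn III 0.092, Urn VI 0.025.
Compute prior × likelihood for every hypothesis:
  Urn I: 0.11 × 0.09 = 0.0099
  Urn III: 0.25 × 0.092 = 0.023
  Urn VI: 0.64 × 0.025 = 0.016
Normalizing constant = 0.0489.
P(Urn I | evidence) = 0.0099 / 0.0489 ≈ 0.202.

0.202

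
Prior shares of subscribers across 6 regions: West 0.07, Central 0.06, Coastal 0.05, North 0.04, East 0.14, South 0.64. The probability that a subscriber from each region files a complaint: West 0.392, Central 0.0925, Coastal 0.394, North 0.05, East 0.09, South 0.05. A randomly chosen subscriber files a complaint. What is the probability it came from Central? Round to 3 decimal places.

0.056

By Bayes' rule, posterior ∝ prior × likelihood:
  West: 0.07 × 0.392 = 0.02744
  Central: 0.06 × 0.0925 = 0.00555
  Coastal: 0.05 × 0.394 = 0.0197
  North: 0.04 × 0.05 = 0.002
  East: 0.14 × 0.09 = 0.0126
  South: 0.64 × 0.05 = 0.032
Normalizing constant = 0.09929.
P(Central | evidence) = 0.00555 / 0.09929 ≈ 0.056.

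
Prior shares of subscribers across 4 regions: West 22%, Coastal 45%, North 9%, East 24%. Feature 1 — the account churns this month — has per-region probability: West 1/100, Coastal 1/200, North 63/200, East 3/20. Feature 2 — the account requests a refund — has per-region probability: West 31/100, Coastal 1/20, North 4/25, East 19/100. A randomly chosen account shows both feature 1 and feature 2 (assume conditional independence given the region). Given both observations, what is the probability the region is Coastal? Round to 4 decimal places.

Prior × likelihood for each hypothesis:
  West: 0.22 × 0.01 × 0.31 = 0.000682
  Coastal: 0.45 × 0.005 × 0.05 = 0.0001125
  North: 0.09 × 0.315 × 0.16 = 0.004536
  East: 0.24 × 0.15 × 0.19 = 0.00684
Normalizing constant = 0.0121705.
P(Coastal | evidence) = 0.0001125 / 0.0121705 ≈ 0.0092.

0.0092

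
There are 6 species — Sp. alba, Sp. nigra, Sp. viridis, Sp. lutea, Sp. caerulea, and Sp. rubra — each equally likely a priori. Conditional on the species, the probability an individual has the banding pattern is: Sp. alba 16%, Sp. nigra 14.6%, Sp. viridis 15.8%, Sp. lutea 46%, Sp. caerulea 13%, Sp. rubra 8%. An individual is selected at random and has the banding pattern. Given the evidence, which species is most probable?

With a uniform prior (1/6 each), posterior ∝ likelihood:
  Sp. alba: 0.16
  Sp. nigra: 0.146
  Sp. viridis: 0.158
  Sp. lutea: 0.46
  Sp. caerulea: 0.13
  Sp. rubra: 0.08
Sum = 1.134.
Largest term belongs to Sp. lutea, so Sp. lutea is most probable.

Sp. lutea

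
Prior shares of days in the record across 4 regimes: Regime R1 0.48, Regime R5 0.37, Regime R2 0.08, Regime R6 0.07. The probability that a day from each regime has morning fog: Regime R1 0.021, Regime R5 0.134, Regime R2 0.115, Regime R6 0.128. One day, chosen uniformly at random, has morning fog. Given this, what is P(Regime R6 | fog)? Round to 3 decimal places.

Compute prior × likelihood for every hypothesis:
  Regime R1: 0.48 × 0.021 = 0.01008
  Regime R5: 0.37 × 0.134 = 0.04958
  Regime R2: 0.08 × 0.115 = 0.0092
  Regime R6: 0.07 × 0.128 = 0.00896
Total = 0.07782.
P(Regime R6 | evidence) = 0.00896 / 0.07782 ≈ 0.115.

0.115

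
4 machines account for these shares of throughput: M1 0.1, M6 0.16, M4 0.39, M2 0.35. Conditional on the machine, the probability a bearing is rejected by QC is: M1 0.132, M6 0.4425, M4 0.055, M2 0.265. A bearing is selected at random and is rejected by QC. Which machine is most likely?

M2

Compute prior × likelihood for every hypothesis:
  M1: 0.1 × 0.132 = 0.0132
  M6: 0.16 × 0.4425 = 0.0708
  M4: 0.39 × 0.055 = 0.02145
  M2: 0.35 × 0.265 = 0.09275
Total = 0.1982.
Largest term belongs to M2, so M2 is most probable.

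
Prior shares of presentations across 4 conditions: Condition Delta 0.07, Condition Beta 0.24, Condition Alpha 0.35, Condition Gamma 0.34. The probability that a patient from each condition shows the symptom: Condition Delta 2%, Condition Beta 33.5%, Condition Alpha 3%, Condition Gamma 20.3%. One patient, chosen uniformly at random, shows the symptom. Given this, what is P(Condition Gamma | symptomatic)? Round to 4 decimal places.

Compute prior × likelihood for every hypothesis:
  Condition Delta: 0.07 × 0.02 = 0.0014
  Condition Beta: 0.24 × 0.335 = 0.0804
  Condition Alpha: 0.35 × 0.03 = 0.0105
  Condition Gamma: 0.34 × 0.203 = 0.06902
Normalizing constant = 0.16132.
P(Condition Gamma | evidence) = 0.06902 / 0.16132 ≈ 0.4278.

0.4278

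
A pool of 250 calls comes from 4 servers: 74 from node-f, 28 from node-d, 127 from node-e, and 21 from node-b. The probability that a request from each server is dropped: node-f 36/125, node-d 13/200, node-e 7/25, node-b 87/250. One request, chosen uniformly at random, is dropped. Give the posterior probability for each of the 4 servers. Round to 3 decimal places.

node-f 0.323, node-d 0.028, node-e 0.539, node-b 0.111

Prior × likelihood for each hypothesis:
  node-f: 0.296 × 0.288 = 0.085248
  node-d: 0.112 × 0.065 = 0.00728
  node-e: 0.508 × 0.28 = 0.14224
  node-b: 0.084 × 0.348 = 0.029232
Total = 0.264.
P(node-f | dropped) = 0.085248/0.264 ≈ 0.323
P(node-d | dropped) = 0.00728/0.264 ≈ 0.028
P(node-e | dropped) = 0.14224/0.264 ≈ 0.539
P(node-b | dropped) = 0.029232/0.264 ≈ 0.111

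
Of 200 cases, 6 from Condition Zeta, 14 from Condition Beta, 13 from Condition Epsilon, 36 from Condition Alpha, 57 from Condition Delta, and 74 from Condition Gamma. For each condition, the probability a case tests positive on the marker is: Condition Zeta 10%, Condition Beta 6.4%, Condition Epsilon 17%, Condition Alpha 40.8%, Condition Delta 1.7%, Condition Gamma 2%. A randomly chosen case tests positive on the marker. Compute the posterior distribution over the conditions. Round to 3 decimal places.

By Bayes' rule, posterior ∝ prior × likelihood:
  Condition Zeta: 0.03 × 0.1 = 0.003
  Condition Beta: 0.07 × 0.064 = 0.00448
  Condition Epsilon: 0.065 × 0.17 = 0.01105
  Condition Alpha: 0.18 × 0.408 = 0.07344
  Condition Delta: 0.285 × 0.017 = 0.004845
  Condition Gamma: 0.37 × 0.02 = 0.0074
Total = 0.104215.
P(Condition Zeta | marker-positive) = 0.003/0.104215 ≈ 0.029
P(Condition Beta | marker-positive) = 0.00448/0.104215 ≈ 0.043
P(Condition Epsilon | marker-positive) = 0.01105/0.104215 ≈ 0.106
P(Condition Alpha | marker-positive) = 0.07344/0.104215 ≈ 0.705
P(Condition Delta | marker-positive) = 0.004845/0.104215 ≈ 0.046
P(Condition Gamma | marker-positive) = 0.0074/0.104215 ≈ 0.071
(Check: 0.029+0.043+0.106+0.705+0.046+0.071 = 1.000.)

Condition Zeta 0.029, Condition Beta 0.043, Condition Epsilon 0.106, Condition Alpha 0.705, Condition Delta 0.046, Condition Gamma 0.071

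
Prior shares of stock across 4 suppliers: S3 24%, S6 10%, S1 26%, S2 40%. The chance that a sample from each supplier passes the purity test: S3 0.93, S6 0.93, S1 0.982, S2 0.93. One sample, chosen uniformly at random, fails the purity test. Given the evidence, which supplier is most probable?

Taking complements, P(off-spec | each) = S3 0.07, S6 0.07, S1 0.018, S2 0.07.
Unnormalized posteriors (prior × likelihood):
  S3: 0.24 × 0.07 = 0.0168
  S6: 0.1 × 0.07 = 0.007
  S1: 0.26 × 0.018 = 0.00468
  S2: 0.4 × 0.07 = 0.028
Sum = 0.05648.
Largest term belongs to S2, so S2 is most probable.

S2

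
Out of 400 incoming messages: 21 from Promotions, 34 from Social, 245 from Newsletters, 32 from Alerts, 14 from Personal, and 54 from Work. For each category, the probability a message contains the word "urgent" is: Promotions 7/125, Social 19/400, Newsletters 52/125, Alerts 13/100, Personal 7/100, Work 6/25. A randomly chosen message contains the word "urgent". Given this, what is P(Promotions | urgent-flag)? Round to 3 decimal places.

0.010

By Bayes' rule, posterior ∝ prior × likelihood:
  Promotions: 0.0525 × 0.056 = 0.00294
  Social: 0.085 × 0.0475 = 0.0040375
  Newsletters: 0.6125 × 0.416 = 0.2548
  Alerts: 0.08 × 0.13 = 0.0104
  Personal: 0.035 × 0.07 = 0.00245
  Work: 0.135 × 0.24 = 0.0324
Sum = 0.3070275.
P(Promotions | evidence) = 0.00294 / 0.3070275 ≈ 0.010.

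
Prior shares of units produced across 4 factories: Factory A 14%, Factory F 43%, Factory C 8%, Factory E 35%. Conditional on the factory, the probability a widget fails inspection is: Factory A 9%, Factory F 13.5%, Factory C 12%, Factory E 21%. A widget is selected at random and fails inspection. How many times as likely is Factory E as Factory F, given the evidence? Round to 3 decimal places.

1.266

Prior × likelihood for each hypothesis:
  Factory A: 0.14 × 0.09 = 0.0126
  Factory F: 0.43 × 0.135 = 0.05805
  Factory C: 0.08 × 0.12 = 0.0096
  Factory E: 0.35 × 0.21 = 0.0735
Normalizing constant = 0.15375.
The ratio is 0.0735 / 0.05805 (the normalizer cancels) = 1.266.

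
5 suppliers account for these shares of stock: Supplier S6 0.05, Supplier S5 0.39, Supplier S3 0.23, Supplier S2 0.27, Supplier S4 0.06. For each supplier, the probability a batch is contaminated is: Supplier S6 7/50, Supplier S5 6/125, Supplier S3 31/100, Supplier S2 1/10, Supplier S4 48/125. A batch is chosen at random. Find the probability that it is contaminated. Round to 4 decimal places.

0.1471

Compute prior × likelihood for every hypothesis:
  Supplier S6: 0.05 × 0.14 = 0.007
  Supplier S5: 0.39 × 0.048 = 0.01872
  Supplier S3: 0.23 × 0.31 = 0.0713
  Supplier S2: 0.27 × 0.1 = 0.027
  Supplier S4: 0.06 × 0.384 = 0.02304
P(contaminated) = 0.007 + 0.01872 + 0.0713 + 0.027 + 0.02304 = 0.14706 → 0.1471.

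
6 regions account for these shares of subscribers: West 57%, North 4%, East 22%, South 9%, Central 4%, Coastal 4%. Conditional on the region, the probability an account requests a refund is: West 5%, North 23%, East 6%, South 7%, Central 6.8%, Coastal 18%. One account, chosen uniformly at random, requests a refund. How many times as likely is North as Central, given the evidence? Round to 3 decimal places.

3.382

Prior × likelihood for each hypothesis:
  West: 0.57 × 0.05 = 0.0285
  North: 0.04 × 0.23 = 0.0092
  East: 0.22 × 0.06 = 0.0132
  South: 0.09 × 0.07 = 0.0063
  Central: 0.04 × 0.068 = 0.00272
  Coastal: 0.04 × 0.18 = 0.0072
Normalizing constant = 0.06712.
The ratio is 0.0092 / 0.00272 (the normalizer cancels) = 3.382.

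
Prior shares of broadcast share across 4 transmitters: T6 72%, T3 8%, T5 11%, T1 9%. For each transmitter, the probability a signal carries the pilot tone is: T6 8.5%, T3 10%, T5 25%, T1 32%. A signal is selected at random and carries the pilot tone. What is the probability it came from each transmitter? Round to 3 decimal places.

T6 0.488, T3 0.064, T5 0.219, T1 0.229

Compute prior × likelihood for every hypothesis:
  T6: 0.72 × 0.085 = 0.0612
  T3: 0.08 × 0.1 = 0.008
  T5: 0.11 × 0.25 = 0.0275
  T1: 0.09 × 0.32 = 0.0288
Total = 0.1255.
P(T6 | pilot) = 0.0612/0.1255 ≈ 0.488
P(T3 | pilot) = 0.008/0.1255 ≈ 0.064
P(T5 | pilot) = 0.0275/0.1255 ≈ 0.219
P(T1 | pilot) = 0.0288/0.1255 ≈ 0.229
(Check: 0.488+0.064+0.219+0.229 = 1.000.)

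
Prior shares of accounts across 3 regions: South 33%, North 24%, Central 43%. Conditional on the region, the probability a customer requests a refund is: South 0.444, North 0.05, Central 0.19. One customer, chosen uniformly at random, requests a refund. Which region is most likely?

South

By Bayes' rule, posterior ∝ prior × likelihood:
  South: 0.33 × 0.444 = 0.14652
  North: 0.24 × 0.05 = 0.012
  Central: 0.43 × 0.19 = 0.0817
Normalizing constant = 0.24022.
Largest term belongs to South, so South is most probable.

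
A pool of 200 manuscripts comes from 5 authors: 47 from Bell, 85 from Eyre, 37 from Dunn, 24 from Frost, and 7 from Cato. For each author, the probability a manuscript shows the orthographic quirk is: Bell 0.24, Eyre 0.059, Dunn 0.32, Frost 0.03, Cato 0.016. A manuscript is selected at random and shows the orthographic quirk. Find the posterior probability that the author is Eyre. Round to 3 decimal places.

0.173

Unnormalized posteriors (prior × likelihood):
  Bell: 0.235 × 0.24 = 0.0564
  Eyre: 0.425 × 0.059 = 0.025075
  Dunn: 0.185 × 0.32 = 0.0592
  Frost: 0.12 × 0.03 = 0.0036
  Cato: 0.035 × 0.016 = 0.00056
Normalizing constant = 0.144835.
P(Eyre | evidence) = 0.025075 / 0.144835 ≈ 0.173.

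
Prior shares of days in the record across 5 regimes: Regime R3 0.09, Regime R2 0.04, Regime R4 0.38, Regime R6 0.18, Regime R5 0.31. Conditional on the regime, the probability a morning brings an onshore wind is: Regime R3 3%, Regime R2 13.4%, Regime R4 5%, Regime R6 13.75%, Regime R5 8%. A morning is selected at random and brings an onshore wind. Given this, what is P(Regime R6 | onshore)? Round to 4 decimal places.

0.3231

By Bayes' rule, posterior ∝ prior × likelihood:
  Regime R3: 0.09 × 0.03 = 0.0027
  Regime R2: 0.04 × 0.134 = 0.00536
  Regime R4: 0.38 × 0.05 = 0.019
  Regime R6: 0.18 × 0.1375 = 0.02475
  Regime R5: 0.31 × 0.08 = 0.0248
Sum = 0.07661.
P(Regime R6 | evidence) = 0.02475 / 0.07661 ≈ 0.3231.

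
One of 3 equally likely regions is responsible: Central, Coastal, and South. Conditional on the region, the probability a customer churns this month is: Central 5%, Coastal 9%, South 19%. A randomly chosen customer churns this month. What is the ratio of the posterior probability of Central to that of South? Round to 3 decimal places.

Since the prior is uniform, the posterior is proportional to the likelihood:
  Central: 0.05
  Coastal: 0.09
  South: 0.19
Total = 0.33.
The ratio is 0.05 / 0.19 (the normalizer cancels) = 0.263.

0.263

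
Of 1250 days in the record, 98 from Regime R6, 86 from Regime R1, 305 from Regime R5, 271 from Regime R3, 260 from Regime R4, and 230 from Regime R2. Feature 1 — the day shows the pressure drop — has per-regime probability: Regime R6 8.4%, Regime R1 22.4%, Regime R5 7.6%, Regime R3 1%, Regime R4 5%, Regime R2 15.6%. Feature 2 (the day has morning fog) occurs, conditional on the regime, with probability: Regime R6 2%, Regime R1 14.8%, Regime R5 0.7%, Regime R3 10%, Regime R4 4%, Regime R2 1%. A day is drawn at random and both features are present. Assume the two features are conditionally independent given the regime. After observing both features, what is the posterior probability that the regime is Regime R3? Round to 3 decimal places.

0.063

Unnormalized posteriors (prior × likelihood):
  Regime R6: 0.0784 × 0.084 × 0.02 = 0.000131712
  Regime R1: 0.0688 × 0.224 × 0.148 = 0.0022808576
  Regime R5: 0.244 × 0.076 × 0.007 = 0.000129808
  Regime R3: 0.2168 × 0.01 × 0.1 = 0.0002168
  Regime R4: 0.208 × 0.05 × 0.04 = 0.000416
  Regime R2: 0.184 × 0.156 × 0.01 = 0.00028704
Normalizing constant = 0.0034622176.
P(Regime R3 | evidence) = 0.0002168 / 0.0034622176 ≈ 0.063.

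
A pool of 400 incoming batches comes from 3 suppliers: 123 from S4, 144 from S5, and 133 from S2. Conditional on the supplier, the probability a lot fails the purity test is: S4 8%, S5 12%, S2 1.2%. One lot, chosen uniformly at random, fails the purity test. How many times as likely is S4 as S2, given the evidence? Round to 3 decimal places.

Prior × likelihood for each hypothesis:
  S4: 0.3075 × 0.08 = 0.0246
  S5: 0.36 × 0.12 = 0.0432
  S2: 0.3325 × 0.012 = 0.00399
Sum = 0.07179.
The ratio is 0.0246 / 0.00399 (the normalizer cancels) = 6.165.

6.165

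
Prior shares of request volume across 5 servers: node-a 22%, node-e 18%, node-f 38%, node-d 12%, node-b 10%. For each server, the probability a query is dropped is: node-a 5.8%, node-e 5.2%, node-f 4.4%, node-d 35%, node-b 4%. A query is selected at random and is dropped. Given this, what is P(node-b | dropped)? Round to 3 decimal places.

Prior × likelihood for each hypothesis:
  node-a: 0.22 × 0.058 = 0.01276
  node-e: 0.18 × 0.052 = 0.00936
  node-f: 0.38 × 0.044 = 0.01672
  node-d: 0.12 × 0.35 = 0.042
  node-b: 0.1 × 0.04 = 0.004
Total = 0.08484.
P(node-b | evidence) = 0.004 / 0.08484 ≈ 0.047.

0.047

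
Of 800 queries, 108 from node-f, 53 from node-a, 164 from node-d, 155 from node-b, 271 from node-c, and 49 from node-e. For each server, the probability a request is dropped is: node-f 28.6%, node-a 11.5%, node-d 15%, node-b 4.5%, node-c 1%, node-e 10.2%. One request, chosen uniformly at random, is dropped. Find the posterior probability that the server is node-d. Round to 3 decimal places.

0.323

Prior × likelihood for each hypothesis:
  node-f: 0.135 × 0.286 = 0.03861
  node-a: 0.06625 × 0.115 = 0.00761875
  node-d: 0.205 × 0.15 = 0.03075
  node-b: 0.19375 × 0.045 = 0.00871875
  node-c: 0.33875 × 0.01 = 0.0033875
  node-e: 0.06125 × 0.102 = 0.0062475
Sum = 0.0953325.
P(node-d | evidence) = 0.03075 / 0.0953325 ≈ 0.323.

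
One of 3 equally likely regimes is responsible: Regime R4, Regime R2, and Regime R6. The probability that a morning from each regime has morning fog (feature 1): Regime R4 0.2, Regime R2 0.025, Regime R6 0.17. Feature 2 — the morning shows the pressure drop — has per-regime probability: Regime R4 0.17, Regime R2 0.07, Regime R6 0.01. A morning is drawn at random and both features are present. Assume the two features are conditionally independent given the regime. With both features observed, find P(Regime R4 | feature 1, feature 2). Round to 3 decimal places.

0.908

Since the prior is uniform, the posterior is proportional to the likelihood:
  Regime R4: 0.2 × 0.17 = 0.034
  Regime R2: 0.025 × 0.07 = 0.00175
  Regime R6: 0.17 × 0.01 = 0.0017
Sum = 0.03745.
P(Regime R4 | evidence) = 0.034 / 0.03745 ≈ 0.908.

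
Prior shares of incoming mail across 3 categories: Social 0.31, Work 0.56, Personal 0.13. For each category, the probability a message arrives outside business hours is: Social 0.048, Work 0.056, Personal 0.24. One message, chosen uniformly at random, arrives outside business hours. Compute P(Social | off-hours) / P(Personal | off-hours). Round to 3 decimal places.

0.477

By Bayes' rule, posterior ∝ prior × likelihood:
  Social: 0.31 × 0.048 = 0.01488
  Work: 0.56 × 0.056 = 0.03136
  Personal: 0.13 × 0.24 = 0.0312
Sum = 0.07744.
The ratio is 0.01488 / 0.0312 (the normalizer cancels) = 0.477.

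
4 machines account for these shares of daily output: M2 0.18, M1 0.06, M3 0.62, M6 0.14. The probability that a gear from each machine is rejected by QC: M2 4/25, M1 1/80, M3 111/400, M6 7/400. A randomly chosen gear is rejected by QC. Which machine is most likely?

Unnormalized posteriors (prior × likelihood):
  M2: 0.18 × 0.16 = 0.0288
  M1: 0.06 × 0.0125 = 0.00075
  M3: 0.62 × 0.2775 = 0.17205
  M6: 0.14 × 0.0175 = 0.00245
Normalizing constant = 0.20405.
Largest term belongs to M3, so M3 is most probable.

M3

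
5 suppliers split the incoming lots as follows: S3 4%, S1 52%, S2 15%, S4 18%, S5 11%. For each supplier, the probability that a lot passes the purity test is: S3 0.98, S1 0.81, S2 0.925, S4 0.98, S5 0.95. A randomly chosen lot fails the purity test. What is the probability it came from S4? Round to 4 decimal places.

0.0300

Taking complements, P(off-spec | each) = S3 0.02, S1 0.19, S2 0.075, S4 0.02, S5 0.05.
Unnormalized posteriors (prior × likelihood):
  S3: 0.04 × 0.02 = 0.0008
  S1: 0.52 × 0.19 = 0.0988
  S2: 0.15 × 0.075 = 0.01125
  S4: 0.18 × 0.02 = 0.0036
  S5: 0.11 × 0.05 = 0.0055
Sum = 0.11995.
P(S4 | evidence) = 0.0036 / 0.11995 ≈ 0.0300.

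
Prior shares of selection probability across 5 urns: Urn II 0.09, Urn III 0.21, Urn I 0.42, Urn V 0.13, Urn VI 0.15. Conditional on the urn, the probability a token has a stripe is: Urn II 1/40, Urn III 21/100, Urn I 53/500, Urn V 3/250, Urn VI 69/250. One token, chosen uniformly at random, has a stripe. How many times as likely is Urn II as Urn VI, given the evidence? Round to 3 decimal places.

Prior × likelihood for each hypothesis:
  Urn II: 0.09 × 0.025 = 0.00225
  Urn III: 0.21 × 0.21 = 0.0441
  Urn I: 0.42 × 0.106 = 0.04452
  Urn V: 0.13 × 0.012 = 0.00156
  Urn VI: 0.15 × 0.276 = 0.0414
Total = 0.13383.
The ratio is 0.00225 / 0.0414 (the normalizer cancels) = 0.054.

0.054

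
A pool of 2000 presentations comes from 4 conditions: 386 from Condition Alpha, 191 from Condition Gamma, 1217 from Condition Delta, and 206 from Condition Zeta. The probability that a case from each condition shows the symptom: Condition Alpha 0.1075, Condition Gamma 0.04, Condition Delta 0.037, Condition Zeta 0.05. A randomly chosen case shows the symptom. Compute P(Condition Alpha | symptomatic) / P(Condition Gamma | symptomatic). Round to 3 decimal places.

Prior × likelihood for each hypothesis:
  Condition Alpha: 0.193 × 0.1075 = 0.0207475
  Condition Gamma: 0.0955 × 0.04 = 0.00382
  Condition Delta: 0.6085 × 0.037 = 0.0225145
  Condition Zeta: 0.103 × 0.05 = 0.00515
Total = 0.052232.
The ratio is 0.0207475 / 0.00382 (the normalizer cancels) = 5.431.

5.431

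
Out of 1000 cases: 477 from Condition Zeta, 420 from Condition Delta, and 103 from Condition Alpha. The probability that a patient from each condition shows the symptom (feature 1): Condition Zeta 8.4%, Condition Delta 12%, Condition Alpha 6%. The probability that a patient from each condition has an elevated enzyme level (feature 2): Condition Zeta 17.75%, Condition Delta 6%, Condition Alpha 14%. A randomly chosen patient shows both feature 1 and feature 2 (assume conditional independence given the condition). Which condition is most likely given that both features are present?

By Bayes' rule, posterior ∝ prior × likelihood:
  Condition Zeta: 0.477 × 0.084 × 0.1775 = 0.00711207
  Condition Delta: 0.42 × 0.12 × 0.06 = 0.003024
  Condition Alpha: 0.103 × 0.06 × 0.14 = 0.0008652
Total = 0.01100127.
Largest term belongs to Condition Zeta, so Condition Zeta is most probable.

Condition Zeta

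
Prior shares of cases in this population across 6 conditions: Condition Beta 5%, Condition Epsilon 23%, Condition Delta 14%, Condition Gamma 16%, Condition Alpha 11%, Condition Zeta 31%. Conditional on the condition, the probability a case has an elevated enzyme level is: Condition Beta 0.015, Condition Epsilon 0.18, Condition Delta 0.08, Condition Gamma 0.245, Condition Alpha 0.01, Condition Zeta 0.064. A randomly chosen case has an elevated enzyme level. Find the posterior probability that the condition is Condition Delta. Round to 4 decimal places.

0.0987

By Bayes' rule, posterior ∝ prior × likelihood:
  Condition Beta: 0.05 × 0.015 = 0.00075
  Condition Epsilon: 0.23 × 0.18 = 0.0414
  Condition Delta: 0.14 × 0.08 = 0.0112
  Condition Gamma: 0.16 × 0.245 = 0.0392
  Condition Alpha: 0.11 × 0.01 = 0.0011
  Condition Zeta: 0.31 × 0.064 = 0.01984
Sum = 0.11349.
P(Condition Delta | evidence) = 0.0112 / 0.11349 ≈ 0.0987.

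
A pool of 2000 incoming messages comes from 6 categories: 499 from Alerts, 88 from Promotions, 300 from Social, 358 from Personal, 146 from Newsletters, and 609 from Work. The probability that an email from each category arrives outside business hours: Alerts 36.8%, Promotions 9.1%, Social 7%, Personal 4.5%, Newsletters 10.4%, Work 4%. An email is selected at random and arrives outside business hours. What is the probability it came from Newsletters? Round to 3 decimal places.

Compute prior × likelihood for every hypothesis:
  Alerts: 0.2495 × 0.368 = 0.091816
  Promotions: 0.044 × 0.091 = 0.004004
  Social: 0.15 × 0.07 = 0.0105
  Personal: 0.179 × 0.045 = 0.008055
  Newsletters: 0.073 × 0.104 = 0.007592
  Work: 0.3045 × 0.04 = 0.01218
Normalizing constant = 0.134147.
P(Newsletters | evidence) = 0.007592 / 0.134147 ≈ 0.057.

0.057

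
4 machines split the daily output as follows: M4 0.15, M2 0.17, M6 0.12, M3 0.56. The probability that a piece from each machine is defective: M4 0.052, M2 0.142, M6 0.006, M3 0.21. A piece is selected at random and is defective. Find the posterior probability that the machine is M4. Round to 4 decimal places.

Prior × likelihood for each hypothesis:
  M4: 0.15 × 0.052 = 0.0078
  M2: 0.17 × 0.142 = 0.02414
  M6: 0.12 × 0.006 = 0.00072
  M3: 0.56 × 0.21 = 0.1176
Sum = 0.15026.
P(M4 | evidence) = 0.0078 / 0.15026 ≈ 0.0519.

0.0519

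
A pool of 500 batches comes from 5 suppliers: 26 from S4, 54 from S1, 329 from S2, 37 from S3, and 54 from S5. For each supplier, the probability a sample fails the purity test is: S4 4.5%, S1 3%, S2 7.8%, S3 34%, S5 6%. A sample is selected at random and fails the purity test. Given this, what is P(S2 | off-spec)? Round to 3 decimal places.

0.580

Compute prior × likelihood for every hypothesis:
  S4: 0.052 × 0.045 = 0.00234
  S1: 0.108 × 0.03 = 0.00324
  S2: 0.658 × 0.078 = 0.051324
  S3: 0.074 × 0.34 = 0.02516
  S5: 0.108 × 0.06 = 0.00648
Total = 0.088544.
P(S2 | evidence) = 0.051324 / 0.088544 ≈ 0.580.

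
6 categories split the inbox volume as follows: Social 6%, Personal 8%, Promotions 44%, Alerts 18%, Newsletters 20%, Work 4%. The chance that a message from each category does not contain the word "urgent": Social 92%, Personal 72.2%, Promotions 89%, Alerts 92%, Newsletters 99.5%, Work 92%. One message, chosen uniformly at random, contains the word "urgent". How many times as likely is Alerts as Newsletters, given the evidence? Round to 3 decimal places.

14.400

Taking complements, P(urgent-flag | each) = Social 0.08, Personal 0.278, Promotions 0.11, Alerts 0.08, Newsletters 0.005, Work 0.08.
Prior × likelihood for each hypothesis:
  Social: 0.06 × 0.08 = 0.0048
  Personal: 0.08 × 0.278 = 0.02224
  Promotions: 0.44 × 0.11 = 0.0484
  Alerts: 0.18 × 0.08 = 0.0144
  Newsletters: 0.2 × 0.005 = 0.001
  Work: 0.04 × 0.08 = 0.0032
Sum = 0.09404.
The ratio is 0.0144 / 0.001 (the normalizer cancels) = 14.400.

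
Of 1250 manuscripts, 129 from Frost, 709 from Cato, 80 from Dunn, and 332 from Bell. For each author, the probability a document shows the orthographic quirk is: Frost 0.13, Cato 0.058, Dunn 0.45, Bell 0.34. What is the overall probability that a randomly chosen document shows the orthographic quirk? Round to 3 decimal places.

By Bayes' rule, posterior ∝ prior × likelihood:
  Frost: 0.1032 × 0.13 = 0.013416
  Cato: 0.5672 × 0.058 = 0.0328976
  Dunn: 0.064 × 0.45 = 0.0288
  Bell: 0.2656 × 0.34 = 0.090304
P(quirk) = 0.013416 + 0.0328976 + 0.0288 + 0.090304 = 0.1654176 → 0.165.

0.165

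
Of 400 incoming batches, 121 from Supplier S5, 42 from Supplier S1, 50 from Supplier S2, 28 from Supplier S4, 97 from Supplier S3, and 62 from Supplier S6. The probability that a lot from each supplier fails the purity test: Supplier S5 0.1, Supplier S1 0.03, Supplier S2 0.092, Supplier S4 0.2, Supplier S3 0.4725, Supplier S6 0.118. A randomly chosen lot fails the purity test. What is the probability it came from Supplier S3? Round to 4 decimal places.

Prior × likelihood for each hypothesis:
  Supplier S5: 0.3025 × 0.1 = 0.03025
  Supplier S1: 0.105 × 0.03 = 0.00315
  Supplier S2: 0.125 × 0.092 = 0.0115
  Supplier S4: 0.07 × 0.2 = 0.014
  Supplier S3: 0.2425 × 0.4725 = 0.11458125
  Supplier S6: 0.155 × 0.118 = 0.01829
Sum = 0.19177125.
P(Supplier S3 | evidence) = 0.11458125 / 0.19177125 ≈ 0.5975.

0.5975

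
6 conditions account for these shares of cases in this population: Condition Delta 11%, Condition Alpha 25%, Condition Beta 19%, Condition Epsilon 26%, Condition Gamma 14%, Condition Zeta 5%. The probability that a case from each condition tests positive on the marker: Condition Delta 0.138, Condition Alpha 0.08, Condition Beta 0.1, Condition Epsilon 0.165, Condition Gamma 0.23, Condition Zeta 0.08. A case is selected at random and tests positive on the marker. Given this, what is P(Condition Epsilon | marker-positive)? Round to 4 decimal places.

By Bayes' rule, posterior ∝ prior × likelihood:
  Condition Delta: 0.11 × 0.138 = 0.01518
  Condition Alpha: 0.25 × 0.08 = 0.02
  Condition Beta: 0.19 × 0.1 = 0.019
  Condition Epsilon: 0.26 × 0.165 = 0.0429
  Condition Gamma: 0.14 × 0.23 = 0.0322
  Condition Zeta: 0.05 × 0.08 = 0.004
Normalizing constant = 0.13328.
P(Condition Epsilon | evidence) = 0.0429 / 0.13328 ≈ 0.3219.

0.3219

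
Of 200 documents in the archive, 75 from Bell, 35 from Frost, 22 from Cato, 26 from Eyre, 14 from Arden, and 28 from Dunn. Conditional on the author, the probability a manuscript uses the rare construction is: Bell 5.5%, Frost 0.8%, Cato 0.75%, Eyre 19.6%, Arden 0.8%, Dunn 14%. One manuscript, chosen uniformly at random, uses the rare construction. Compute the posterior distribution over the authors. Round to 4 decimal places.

Bell 0.3011, Frost 0.0204, Cato 0.0120, Eyre 0.3720, Arden 0.0082, Dunn 0.2862

Unnormalized posteriors (prior × likelihood):
  Bell: 0.375 × 0.055 = 0.020625
  Frost: 0.175 × 0.008 = 0.0014
  Cato: 0.11 × 0.0075 = 0.000825
  Eyre: 0.13 × 0.196 = 0.02548
  Arden: 0.07 × 0.008 = 0.00056
  Dunn: 0.14 × 0.14 = 0.0196
Normalizing constant = 0.06849.
P(Bell | rare-form) = 0.020625/0.06849 ≈ 0.3011
P(Frost | rare-form) = 0.0014/0.06849 ≈ 0.0204
P(Cato | rare-form) = 0.000825/0.06849 ≈ 0.0120
P(Eyre | rare-form) = 0.02548/0.06849 ≈ 0.3720
P(Arden | rare-form) = 0.00056/0.06849 ≈ 0.0082
P(Dunn | rare-form) = 0.0196/0.06849 ≈ 0.2862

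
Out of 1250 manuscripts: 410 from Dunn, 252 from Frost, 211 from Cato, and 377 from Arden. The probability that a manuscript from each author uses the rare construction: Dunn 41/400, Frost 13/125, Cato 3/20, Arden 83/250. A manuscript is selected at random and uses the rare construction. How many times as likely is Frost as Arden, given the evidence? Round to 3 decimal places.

Compute prior × likelihood for every hypothesis:
  Dunn: 0.328 × 0.1025 = 0.03362
  Frost: 0.2016 × 0.104 = 0.0209664
  Cato: 0.1688 × 0.15 = 0.02532
  Arden: 0.3016 × 0.332 = 0.1001312
Total = 0.1800376.
The ratio is 0.0209664 / 0.1001312 (the normalizer cancels) = 0.209.

0.209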